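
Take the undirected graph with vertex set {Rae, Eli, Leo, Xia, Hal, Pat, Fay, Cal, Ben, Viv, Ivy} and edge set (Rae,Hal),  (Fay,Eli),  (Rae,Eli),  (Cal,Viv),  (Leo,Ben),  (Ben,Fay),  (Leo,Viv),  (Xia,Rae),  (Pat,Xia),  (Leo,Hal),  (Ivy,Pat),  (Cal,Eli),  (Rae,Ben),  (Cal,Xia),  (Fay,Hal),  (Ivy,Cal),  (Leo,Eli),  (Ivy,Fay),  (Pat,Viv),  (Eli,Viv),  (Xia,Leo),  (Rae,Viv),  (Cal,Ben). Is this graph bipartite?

The cycle Rae-Eli-Viv-Rae has length 3, which is odd, so the graph is not bipartite.

No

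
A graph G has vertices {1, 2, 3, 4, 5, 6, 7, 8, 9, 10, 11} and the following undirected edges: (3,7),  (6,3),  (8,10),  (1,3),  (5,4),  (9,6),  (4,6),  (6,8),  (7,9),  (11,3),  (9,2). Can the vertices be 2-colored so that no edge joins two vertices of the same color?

Yes

Color {3, 4, 8, 9} black and {1, 2, 5, 6, 7, 10, 11} white. No edge joins two same-colored vertices, so the graph is bipartite.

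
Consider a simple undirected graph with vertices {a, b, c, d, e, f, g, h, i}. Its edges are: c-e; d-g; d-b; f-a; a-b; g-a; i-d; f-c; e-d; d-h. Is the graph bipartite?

A valid 2-coloring puts {b, e, f, g, h, i} on one side and {a, c, d} on the other; every edge crosses between the two sides.

Yes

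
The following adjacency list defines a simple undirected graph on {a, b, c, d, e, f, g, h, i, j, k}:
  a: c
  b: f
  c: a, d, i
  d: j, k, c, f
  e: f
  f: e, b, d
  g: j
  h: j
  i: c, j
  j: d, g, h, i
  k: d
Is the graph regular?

Degrees: a:1, b:1, c:3, d:4, e:1, f:3, g:1, h:1, i:2, j:4, k:1
Vertex a has degree 1 while d has degree 4, so the graph is not regular.

No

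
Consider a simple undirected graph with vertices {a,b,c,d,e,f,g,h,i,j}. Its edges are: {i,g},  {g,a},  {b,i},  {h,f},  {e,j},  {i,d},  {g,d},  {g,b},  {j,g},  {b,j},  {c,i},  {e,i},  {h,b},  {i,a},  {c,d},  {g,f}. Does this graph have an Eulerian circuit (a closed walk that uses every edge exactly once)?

No

Degrees: a:2, b:4, c:2, d:3, e:2, f:2, g:6, h:2, i:6, j:3
Vertices with odd degree: d, j. An Eulerian circuit requires all degrees even.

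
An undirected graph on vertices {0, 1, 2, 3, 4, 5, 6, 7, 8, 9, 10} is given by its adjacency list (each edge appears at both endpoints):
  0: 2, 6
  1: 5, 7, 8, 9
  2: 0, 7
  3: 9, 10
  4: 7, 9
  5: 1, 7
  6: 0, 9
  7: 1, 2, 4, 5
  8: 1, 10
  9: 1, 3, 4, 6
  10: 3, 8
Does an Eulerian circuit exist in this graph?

Degrees: 0:2, 1:4, 2:2, 3:2, 4:2, 5:2, 6:2, 7:4, 8:2, 9:4, 10:2
Every vertex has even degree and the edges form a single connected piece, so an Eulerian circuit exists.

Yes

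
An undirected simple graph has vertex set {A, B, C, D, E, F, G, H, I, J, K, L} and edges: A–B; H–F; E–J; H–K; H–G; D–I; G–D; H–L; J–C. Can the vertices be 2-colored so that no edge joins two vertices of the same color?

A valid 2-coloring puts {B, F, G, I, J, K, L} on one side and {A, C, D, E, H} on the other; every edge crosses between the two sides.

Yes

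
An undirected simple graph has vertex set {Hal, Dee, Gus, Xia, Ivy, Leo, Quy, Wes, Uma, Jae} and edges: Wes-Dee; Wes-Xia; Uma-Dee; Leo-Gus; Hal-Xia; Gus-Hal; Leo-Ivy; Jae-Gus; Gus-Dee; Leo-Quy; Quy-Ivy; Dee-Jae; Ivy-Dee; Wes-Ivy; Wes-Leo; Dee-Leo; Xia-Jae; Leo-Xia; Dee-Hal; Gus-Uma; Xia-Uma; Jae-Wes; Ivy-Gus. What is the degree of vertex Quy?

2

Neighbors of Quy: Ivy, Leo.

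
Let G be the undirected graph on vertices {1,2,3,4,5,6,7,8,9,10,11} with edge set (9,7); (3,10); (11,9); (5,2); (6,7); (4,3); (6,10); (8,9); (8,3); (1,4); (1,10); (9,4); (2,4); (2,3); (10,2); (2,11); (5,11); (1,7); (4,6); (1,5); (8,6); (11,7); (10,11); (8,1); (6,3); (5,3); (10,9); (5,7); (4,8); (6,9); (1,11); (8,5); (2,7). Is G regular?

Yes

Degrees: 1:6, 2:6, 3:6, 4:6, 5:6, 6:6, 7:6, 8:6, 9:6, 10:6, 11:6
Every vertex has degree 6, so the graph is 6-regular.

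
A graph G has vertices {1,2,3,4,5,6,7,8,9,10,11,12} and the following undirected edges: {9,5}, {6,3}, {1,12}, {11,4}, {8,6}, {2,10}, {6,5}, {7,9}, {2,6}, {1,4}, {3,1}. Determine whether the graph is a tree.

Yes

The graph has 12 vertices and 11 edges.
It is connected with exactly 11 edges, hence acyclic — it is a tree.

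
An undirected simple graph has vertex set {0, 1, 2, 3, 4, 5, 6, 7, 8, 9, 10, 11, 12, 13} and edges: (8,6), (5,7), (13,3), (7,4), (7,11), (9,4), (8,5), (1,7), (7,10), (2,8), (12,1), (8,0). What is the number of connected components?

Component: {3, 13}
Component: {0, 1, 2, 4, 5, 6, 7, 8, 9, 10, 11, 12}

2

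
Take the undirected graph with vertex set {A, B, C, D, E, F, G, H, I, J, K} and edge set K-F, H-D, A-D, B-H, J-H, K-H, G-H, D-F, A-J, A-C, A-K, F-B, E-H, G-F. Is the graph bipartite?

Yes

Color {B, C, D, E, G, I, J, K} black and {A, F, H} white. No edge joins two same-colored vertices, so the graph is bipartite.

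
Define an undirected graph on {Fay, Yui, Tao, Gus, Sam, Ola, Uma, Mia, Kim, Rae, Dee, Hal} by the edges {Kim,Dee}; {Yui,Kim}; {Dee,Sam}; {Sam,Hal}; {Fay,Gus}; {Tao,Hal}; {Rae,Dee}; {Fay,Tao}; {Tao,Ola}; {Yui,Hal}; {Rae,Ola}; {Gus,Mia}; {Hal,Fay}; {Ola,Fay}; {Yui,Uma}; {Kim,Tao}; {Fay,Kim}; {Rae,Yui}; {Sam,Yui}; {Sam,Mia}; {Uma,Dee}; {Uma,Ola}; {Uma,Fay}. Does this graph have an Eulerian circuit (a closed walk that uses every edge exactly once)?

Degrees: Fay:6, Yui:5, Tao:4, Gus:2, Sam:4, Ola:4, Uma:4, Mia:2, Kim:4, Rae:3, Dee:4, Hal:4
Yui, Rae have odd degree; an Eulerian circuit needs every degree to be even, so none exists.

No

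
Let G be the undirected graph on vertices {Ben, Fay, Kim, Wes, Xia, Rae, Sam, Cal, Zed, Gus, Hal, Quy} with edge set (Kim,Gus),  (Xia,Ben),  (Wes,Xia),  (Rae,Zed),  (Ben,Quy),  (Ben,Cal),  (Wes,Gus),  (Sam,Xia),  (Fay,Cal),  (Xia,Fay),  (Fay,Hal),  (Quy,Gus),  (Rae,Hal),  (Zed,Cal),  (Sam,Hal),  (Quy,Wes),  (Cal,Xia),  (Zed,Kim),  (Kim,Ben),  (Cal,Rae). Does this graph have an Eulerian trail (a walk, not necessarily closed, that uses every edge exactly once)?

No

Degrees: Ben:4, Fay:3, Kim:3, Wes:3, Xia:5, Rae:3, Sam:2, Cal:5, Zed:3, Gus:3, Hal:3, Quy:3
Odd-degree vertices: Fay, Kim, Wes, Xia, Rae, Cal, Zed, Gus, Hal, Quy (10 total).
An Eulerian trail requires 0 or 2 odd-degree vertices; here there are 10.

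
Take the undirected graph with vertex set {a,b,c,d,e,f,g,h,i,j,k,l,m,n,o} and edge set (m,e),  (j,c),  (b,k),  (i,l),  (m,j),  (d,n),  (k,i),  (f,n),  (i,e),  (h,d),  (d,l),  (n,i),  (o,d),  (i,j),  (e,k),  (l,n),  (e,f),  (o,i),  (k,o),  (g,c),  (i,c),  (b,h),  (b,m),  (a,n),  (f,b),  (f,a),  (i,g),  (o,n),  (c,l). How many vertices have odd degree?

2

Degrees: a:2, b:4, c:4, d:4, e:4, f:4, g:2, h:2, i:8, j:3, k:4, l:4, m:3, n:6, o:4
Odd-degree vertices: j, m.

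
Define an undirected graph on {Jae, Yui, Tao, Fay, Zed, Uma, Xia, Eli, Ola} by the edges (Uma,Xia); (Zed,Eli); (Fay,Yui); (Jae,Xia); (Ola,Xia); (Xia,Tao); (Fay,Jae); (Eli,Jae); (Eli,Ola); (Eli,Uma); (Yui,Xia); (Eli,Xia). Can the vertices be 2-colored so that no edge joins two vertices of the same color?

No

Eli-Xia-Ola-Eli is an odd cycle (length 3), and a bipartite graph can contain only even cycles.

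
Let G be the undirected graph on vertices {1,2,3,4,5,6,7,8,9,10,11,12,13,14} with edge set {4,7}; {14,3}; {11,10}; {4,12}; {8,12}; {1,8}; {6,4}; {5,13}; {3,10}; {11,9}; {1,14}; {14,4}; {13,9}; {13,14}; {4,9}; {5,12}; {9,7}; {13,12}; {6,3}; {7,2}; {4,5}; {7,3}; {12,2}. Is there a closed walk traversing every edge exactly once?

No

Degrees: 1:2, 2:2, 3:4, 4:6, 5:3, 6:2, 7:4, 8:2, 9:4, 10:2, 11:2, 12:5, 13:4, 14:4
Vertices with odd degree: 5, 12. An Eulerian circuit requires all degrees even.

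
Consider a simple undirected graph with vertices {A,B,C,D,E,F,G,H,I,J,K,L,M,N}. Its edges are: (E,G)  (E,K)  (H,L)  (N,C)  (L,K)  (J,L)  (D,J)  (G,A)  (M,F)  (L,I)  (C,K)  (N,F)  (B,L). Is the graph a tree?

Yes

|V| = 14, |E| = 13.
It is connected with exactly 13 edges, hence acyclic — it is a tree.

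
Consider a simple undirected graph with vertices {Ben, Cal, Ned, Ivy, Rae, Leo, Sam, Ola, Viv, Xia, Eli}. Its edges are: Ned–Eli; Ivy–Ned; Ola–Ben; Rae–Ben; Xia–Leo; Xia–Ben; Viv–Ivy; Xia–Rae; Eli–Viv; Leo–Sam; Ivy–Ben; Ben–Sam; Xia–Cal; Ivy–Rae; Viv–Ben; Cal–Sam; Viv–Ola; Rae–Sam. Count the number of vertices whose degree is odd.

Degrees: Ben:6, Cal:2, Ned:2, Ivy:4, Rae:4, Leo:2, Sam:4, Ola:2, Viv:4, Xia:4, Eli:2
Odd-degree vertices: none.

0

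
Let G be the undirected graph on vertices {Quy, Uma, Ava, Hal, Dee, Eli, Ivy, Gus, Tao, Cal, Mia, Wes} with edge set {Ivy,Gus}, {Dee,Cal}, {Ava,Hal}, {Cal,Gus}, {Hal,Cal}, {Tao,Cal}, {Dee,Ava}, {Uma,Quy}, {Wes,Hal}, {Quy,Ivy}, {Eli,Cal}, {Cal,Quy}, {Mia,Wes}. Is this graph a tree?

No

|V| = 12, |E| = 13.
A tree on 12 vertices has exactly 11 edges; this graph has 13, so it contains a cycle and is not a tree.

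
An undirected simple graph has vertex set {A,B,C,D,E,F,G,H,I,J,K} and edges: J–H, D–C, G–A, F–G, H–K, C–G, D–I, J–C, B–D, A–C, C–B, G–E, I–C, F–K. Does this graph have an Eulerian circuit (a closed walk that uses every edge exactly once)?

No

Degrees: A:2, B:2, C:6, D:3, E:1, F:2, G:4, H:2, I:2, J:2, K:2
D, E have odd degree; an Eulerian circuit needs every degree to be even, so none exists.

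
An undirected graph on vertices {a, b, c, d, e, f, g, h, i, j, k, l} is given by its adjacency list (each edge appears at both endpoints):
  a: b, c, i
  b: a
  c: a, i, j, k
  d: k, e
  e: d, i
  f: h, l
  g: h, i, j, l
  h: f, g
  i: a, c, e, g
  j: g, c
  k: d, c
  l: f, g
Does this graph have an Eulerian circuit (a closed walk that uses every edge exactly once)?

No

Degrees: a:3, b:1, c:4, d:2, e:2, f:2, g:4, h:2, i:4, j:2, k:2, l:2
Vertices with odd degree: a, b. An Eulerian circuit requires all degrees even.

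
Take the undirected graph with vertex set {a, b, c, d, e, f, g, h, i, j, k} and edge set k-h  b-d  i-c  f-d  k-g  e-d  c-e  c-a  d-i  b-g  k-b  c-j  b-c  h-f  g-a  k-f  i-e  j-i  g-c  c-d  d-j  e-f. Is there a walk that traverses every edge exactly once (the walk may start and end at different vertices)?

Yes

Degrees: a:2, b:4, c:7, d:6, e:4, f:4, g:4, h:2, i:4, j:3, k:4
Odd-degree vertices: c, j (2 total).
The non-isolated vertices are connected and exactly 2 have odd degree, so an Eulerian trail exists (from c to j).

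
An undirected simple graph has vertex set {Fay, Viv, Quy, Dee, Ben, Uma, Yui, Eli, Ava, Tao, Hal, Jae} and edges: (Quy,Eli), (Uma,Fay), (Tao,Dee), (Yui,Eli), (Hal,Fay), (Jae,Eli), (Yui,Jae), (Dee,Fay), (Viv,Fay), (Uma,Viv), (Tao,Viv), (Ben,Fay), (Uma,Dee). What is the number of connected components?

3

Component: {Ava}
Component: {Quy, Yui, Eli, Jae}
Component: {Fay, Viv, Dee, Ben, Uma, Tao, Hal}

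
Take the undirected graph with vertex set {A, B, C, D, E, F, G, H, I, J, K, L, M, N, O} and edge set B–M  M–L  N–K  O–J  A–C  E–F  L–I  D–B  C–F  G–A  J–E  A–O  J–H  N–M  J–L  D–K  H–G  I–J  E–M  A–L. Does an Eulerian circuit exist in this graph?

Degrees: A:4, B:2, C:2, D:2, E:3, F:2, G:2, H:2, I:2, J:5, K:2, L:4, M:4, N:2, O:2
E, J have odd degree; an Eulerian circuit needs every degree to be even, so none exists.

No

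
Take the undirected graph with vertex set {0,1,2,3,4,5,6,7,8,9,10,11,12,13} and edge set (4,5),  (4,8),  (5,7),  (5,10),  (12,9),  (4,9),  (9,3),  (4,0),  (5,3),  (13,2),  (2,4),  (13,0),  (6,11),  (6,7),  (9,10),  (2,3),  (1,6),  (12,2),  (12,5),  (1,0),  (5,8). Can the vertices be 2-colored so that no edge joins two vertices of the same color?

No

The cycle 5-8-4-5 has length 3, which is odd, so the graph is not bipartite.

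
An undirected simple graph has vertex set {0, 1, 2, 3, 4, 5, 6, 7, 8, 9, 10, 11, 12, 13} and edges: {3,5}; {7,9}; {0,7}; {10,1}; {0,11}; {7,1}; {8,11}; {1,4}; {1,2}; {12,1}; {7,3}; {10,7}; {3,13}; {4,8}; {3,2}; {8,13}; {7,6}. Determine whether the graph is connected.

A breadth-first search from 0 visits 0, 11, 7, 8, 9, 6, 3, 1, 10, 13, 4, 5, 2, 12 — all 14 vertices — so the graph is connected.

Yes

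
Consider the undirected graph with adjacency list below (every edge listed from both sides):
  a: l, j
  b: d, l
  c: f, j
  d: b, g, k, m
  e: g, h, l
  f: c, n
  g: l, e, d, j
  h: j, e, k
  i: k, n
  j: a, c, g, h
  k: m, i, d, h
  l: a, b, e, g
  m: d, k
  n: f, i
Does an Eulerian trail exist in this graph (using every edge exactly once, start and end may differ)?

Yes

Degrees: a:2, b:2, c:2, d:4, e:3, f:2, g:4, h:3, i:2, j:4, k:4, l:4, m:2, n:2
Odd-degree vertices: e, h (2 total).
The non-isolated vertices are connected and exactly 2 have odd degree, so an Eulerian trail exists (from e to h).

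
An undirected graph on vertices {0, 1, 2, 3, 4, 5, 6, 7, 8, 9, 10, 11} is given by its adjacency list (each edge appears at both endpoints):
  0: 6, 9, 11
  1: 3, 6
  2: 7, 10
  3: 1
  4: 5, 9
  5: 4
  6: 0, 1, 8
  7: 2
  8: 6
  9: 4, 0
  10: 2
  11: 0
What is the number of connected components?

2

Component: {2, 7, 10}
Component: {0, 1, 3, 4, 5, 6, 8, 9, 11}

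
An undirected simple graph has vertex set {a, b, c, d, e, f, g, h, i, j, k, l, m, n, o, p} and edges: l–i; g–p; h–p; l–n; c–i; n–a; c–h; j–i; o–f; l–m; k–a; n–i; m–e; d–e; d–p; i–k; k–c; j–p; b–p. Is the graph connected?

Component: {f, o}
Component: {a, b, c, d, e, g, h, i, j, k, l, m, n, p}
There are 2 separate components, so the graph is not connected.

No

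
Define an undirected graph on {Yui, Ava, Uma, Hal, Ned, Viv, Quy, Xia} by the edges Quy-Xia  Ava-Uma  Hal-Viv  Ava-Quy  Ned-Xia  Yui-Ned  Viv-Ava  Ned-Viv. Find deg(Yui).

1

Neighbors of Yui: Ned.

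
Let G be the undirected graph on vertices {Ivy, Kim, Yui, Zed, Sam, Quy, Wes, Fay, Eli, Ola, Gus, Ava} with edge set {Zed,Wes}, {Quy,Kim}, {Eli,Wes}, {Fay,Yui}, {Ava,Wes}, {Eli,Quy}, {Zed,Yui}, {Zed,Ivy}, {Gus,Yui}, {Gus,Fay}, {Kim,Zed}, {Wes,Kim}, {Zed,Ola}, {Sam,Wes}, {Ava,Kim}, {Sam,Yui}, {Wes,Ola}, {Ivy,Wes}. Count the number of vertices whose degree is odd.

Degrees: Ivy:2, Kim:4, Yui:4, Zed:5, Sam:2, Quy:2, Wes:7, Fay:2, Eli:2, Ola:2, Gus:2, Ava:2
Odd-degree vertices: Zed, Wes.

2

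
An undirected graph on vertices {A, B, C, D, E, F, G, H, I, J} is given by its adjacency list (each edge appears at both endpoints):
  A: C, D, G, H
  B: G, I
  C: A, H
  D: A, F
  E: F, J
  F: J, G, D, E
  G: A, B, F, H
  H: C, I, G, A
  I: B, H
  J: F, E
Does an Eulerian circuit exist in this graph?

Degrees: A:4, B:2, C:2, D:2, E:2, F:4, G:4, H:4, I:2, J:2
Every vertex has even degree and the edges form a single connected piece, so an Eulerian circuit exists.

Yes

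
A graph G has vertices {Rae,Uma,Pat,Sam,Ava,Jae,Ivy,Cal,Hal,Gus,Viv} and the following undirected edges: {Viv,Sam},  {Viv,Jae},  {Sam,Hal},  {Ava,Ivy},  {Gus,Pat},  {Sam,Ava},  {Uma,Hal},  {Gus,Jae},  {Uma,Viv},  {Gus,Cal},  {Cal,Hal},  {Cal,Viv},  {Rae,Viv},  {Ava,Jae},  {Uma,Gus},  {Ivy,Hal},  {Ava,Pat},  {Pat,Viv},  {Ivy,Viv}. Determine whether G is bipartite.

Yes

A valid 2-coloring puts {Ava, Hal, Gus, Viv} on one side and {Rae, Uma, Pat, Sam, Jae, Ivy, Cal} on the other; every edge crosses between the two sides.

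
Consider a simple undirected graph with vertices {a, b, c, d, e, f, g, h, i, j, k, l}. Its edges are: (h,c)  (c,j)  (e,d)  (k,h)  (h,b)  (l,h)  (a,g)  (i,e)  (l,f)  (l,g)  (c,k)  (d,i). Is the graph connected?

No

Component: {d, e, i}
Component: {a, b, c, f, g, h, j, k, l}
There are 2 separate components, so the graph is not connected.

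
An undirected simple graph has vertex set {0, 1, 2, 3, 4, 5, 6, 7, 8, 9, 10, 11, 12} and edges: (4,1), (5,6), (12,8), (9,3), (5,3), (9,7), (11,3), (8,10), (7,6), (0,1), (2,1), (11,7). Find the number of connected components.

Component: {8, 10, 12}
Component: {0, 1, 2, 4}
Component: {3, 5, 6, 7, 9, 11}

3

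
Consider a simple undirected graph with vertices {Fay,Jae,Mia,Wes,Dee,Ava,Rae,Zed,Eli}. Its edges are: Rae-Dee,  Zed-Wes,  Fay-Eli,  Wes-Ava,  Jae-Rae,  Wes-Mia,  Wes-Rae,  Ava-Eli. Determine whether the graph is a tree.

Yes

|V| = 9, |E| = 8.
It is connected with exactly 8 edges, hence acyclic — it is a tree.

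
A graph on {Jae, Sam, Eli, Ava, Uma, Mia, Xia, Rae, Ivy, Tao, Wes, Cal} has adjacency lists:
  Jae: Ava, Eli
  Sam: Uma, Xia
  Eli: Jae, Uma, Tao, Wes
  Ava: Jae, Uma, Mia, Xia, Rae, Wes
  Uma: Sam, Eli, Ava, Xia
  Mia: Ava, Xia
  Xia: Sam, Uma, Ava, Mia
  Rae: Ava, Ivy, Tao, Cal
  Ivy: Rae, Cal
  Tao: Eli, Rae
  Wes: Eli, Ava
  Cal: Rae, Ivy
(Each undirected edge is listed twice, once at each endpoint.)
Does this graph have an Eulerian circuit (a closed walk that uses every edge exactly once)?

Yes

Degrees: Jae:2, Sam:2, Eli:4, Ava:6, Uma:4, Mia:2, Xia:4, Rae:4, Ivy:2, Tao:2, Wes:2, Cal:2
All degrees are even and the non-isolated vertices are connected — an Eulerian circuit exists.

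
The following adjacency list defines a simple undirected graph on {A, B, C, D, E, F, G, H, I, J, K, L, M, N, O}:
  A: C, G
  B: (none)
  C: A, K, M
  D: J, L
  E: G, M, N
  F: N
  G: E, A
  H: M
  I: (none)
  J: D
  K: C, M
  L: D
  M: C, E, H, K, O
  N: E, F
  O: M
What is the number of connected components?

Component: {B}
Component: {I}
Component: {D, J, L}
Component: {A, C, E, F, G, H, K, M, N, O}

4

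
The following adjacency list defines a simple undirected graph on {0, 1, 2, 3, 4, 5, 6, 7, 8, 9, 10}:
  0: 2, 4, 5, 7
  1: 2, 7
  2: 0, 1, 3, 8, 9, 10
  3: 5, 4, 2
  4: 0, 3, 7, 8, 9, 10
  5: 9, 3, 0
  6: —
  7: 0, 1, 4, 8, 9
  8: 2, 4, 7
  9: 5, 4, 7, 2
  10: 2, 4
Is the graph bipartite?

No

The cycle 4-7-0-4 has length 3, which is odd, so the graph is not bipartite.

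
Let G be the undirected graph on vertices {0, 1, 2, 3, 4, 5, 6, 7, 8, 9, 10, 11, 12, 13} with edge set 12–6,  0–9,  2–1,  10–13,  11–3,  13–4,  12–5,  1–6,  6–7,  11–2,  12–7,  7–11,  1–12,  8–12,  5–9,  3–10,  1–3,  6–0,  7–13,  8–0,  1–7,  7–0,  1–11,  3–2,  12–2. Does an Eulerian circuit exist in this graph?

No

Degrees: 0:4, 1:6, 2:4, 3:4, 4:1, 5:2, 6:4, 7:6, 8:2, 9:2, 10:2, 11:4, 12:6, 13:3
Vertices with odd degree: 4, 13. An Eulerian circuit requires all degrees even.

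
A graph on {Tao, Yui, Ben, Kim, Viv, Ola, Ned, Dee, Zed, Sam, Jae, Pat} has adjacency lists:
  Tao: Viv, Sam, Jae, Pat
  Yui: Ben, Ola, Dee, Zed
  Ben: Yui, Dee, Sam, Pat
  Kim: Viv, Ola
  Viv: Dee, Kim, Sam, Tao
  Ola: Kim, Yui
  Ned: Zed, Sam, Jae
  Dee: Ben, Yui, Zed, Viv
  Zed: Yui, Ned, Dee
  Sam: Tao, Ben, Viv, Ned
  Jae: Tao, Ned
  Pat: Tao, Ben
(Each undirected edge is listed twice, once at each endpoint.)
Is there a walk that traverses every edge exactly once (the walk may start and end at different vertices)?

Yes

Degrees: Tao:4, Yui:4, Ben:4, Kim:2, Viv:4, Ola:2, Ned:3, Dee:4, Zed:3, Sam:4, Jae:2, Pat:2
Odd-degree vertices: Ned, Zed (2 total).
The non-isolated vertices are connected and exactly 2 have odd degree, so an Eulerian trail exists (from Ned to Zed).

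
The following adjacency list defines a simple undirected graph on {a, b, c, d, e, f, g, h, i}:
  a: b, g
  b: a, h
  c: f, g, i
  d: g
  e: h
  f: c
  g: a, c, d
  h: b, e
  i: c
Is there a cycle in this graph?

|V| = 9, |E| = 8, number of components = 1.
A forest on 9 vertices with 1 component has exactly 8 edges, which matches — so no cycle.

No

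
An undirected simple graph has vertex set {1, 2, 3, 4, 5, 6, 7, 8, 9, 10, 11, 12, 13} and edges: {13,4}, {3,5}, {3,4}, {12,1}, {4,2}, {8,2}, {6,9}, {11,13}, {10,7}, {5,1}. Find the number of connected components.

3

Component: {6, 9}
Component: {7, 10}
Component: {1, 2, 3, 4, 5, 8, 11, 12, 13}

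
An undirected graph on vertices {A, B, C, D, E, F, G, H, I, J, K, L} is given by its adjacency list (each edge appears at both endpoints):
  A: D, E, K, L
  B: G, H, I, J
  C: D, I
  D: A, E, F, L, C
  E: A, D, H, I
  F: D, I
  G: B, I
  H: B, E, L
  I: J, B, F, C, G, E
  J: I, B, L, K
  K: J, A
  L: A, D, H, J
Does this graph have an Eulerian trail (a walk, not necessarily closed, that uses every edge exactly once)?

Yes

Degrees: A:4, B:4, C:2, D:5, E:4, F:2, G:2, H:3, I:6, J:4, K:2, L:4
Odd-degree vertices: D, H (2 total).
With 2 odd-degree vertices and all edges in one connected piece, an Eulerian trail exists (from D to H).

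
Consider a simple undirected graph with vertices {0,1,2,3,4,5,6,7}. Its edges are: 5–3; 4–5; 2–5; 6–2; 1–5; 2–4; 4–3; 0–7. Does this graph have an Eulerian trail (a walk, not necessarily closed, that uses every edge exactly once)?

Degrees: 0:1, 1:1, 2:3, 3:2, 4:3, 5:4, 6:1, 7:1
Odd-degree vertices: 0, 1, 2, 4, 6, 7 (6 total).
An Eulerian trail requires 0 or 2 odd-degree vertices; here there are 6.

No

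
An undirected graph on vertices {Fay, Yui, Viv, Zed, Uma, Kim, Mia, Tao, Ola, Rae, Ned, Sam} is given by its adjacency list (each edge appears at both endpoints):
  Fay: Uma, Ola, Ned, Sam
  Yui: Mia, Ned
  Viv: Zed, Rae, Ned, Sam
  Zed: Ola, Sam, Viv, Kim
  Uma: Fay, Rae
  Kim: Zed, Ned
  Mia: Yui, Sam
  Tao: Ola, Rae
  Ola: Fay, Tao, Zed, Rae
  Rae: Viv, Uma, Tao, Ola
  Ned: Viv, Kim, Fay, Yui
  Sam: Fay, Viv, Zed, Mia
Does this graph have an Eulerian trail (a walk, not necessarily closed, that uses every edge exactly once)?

Degrees: Fay:4, Yui:2, Viv:4, Zed:4, Uma:2, Kim:2, Mia:2, Tao:2, Ola:4, Rae:4, Ned:4, Sam:4
Odd-degree vertices: none (0 total).
The non-isolated vertices are connected and exactly 0 have odd degree, so an Eulerian trail exists.

Yes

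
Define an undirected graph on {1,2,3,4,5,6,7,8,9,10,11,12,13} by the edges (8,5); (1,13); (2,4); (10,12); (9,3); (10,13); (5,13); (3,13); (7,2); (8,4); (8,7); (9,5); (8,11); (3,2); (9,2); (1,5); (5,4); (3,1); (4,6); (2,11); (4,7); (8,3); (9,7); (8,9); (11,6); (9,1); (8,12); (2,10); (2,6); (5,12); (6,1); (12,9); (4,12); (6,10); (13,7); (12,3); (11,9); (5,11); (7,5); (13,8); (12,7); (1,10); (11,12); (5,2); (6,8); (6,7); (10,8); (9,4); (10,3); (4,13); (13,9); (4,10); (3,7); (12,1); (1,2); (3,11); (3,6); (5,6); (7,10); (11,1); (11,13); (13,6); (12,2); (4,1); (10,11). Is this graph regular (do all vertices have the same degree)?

Degrees: 1:10, 2:10, 3:10, 4:10, 5:10, 6:10, 7:10, 8:10, 9:10, 10:10, 11:10, 12:10, 13:10
Every vertex has degree 10, so the graph is 10-regular.

Yes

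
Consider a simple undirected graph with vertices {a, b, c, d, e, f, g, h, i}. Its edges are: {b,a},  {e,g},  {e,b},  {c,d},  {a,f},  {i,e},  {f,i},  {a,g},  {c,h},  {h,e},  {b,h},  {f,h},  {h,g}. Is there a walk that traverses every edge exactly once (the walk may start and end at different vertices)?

Degrees: a:3, b:3, c:2, d:1, e:4, f:3, g:3, h:5, i:2
Odd-degree vertices: a, b, d, f, g, h (6 total).
An Eulerian trail requires 0 or 2 odd-degree vertices; here there are 6.

No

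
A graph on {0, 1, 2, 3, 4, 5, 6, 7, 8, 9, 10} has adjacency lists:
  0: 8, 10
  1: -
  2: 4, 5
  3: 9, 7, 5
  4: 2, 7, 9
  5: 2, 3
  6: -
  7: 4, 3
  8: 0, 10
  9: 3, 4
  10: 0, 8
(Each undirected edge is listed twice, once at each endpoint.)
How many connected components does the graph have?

Component: {1}
Component: {6}
Component: {0, 8, 10}
Component: {2, 3, 4, 5, 7, 9}

4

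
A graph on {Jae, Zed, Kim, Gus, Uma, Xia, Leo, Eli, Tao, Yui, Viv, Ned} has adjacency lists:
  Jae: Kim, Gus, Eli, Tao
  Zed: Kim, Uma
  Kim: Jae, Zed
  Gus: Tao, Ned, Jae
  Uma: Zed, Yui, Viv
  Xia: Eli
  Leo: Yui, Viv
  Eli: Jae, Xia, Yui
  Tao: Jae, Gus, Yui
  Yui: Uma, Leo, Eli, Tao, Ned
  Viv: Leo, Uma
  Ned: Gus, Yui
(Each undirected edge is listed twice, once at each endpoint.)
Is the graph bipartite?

No

Gus-Jae-Tao-Gus is an odd cycle (length 3), and a bipartite graph can contain only even cycles.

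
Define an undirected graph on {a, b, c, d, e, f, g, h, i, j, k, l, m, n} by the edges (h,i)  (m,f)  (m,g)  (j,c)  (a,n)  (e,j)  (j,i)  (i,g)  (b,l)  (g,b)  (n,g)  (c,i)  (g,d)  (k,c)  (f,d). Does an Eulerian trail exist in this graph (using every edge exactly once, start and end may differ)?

Degrees: a:1, b:2, c:3, d:2, e:1, f:2, g:5, h:1, i:4, j:3, k:1, l:1, m:2, n:2
Odd-degree vertices: a, c, e, g, h, j, k, l (8 total).
An Eulerian trail requires 0 or 2 odd-degree vertices; here there are 8.

No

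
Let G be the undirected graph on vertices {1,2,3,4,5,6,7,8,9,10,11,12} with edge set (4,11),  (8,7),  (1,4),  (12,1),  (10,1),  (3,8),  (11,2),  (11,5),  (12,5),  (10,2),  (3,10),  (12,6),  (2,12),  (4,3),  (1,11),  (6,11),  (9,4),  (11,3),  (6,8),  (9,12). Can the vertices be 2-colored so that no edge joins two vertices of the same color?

No

1-4-11-1 is an odd cycle (length 3), and a bipartite graph can contain only even cycles.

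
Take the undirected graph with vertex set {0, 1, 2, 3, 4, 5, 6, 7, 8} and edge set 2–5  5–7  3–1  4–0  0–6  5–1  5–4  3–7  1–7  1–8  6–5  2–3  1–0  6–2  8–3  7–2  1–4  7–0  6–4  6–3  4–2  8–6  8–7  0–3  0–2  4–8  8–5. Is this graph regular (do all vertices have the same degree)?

Yes

Degrees: 0:6, 1:6, 2:6, 3:6, 4:6, 5:6, 6:6, 7:6, 8:6
All degrees equal 6; the graph is regular.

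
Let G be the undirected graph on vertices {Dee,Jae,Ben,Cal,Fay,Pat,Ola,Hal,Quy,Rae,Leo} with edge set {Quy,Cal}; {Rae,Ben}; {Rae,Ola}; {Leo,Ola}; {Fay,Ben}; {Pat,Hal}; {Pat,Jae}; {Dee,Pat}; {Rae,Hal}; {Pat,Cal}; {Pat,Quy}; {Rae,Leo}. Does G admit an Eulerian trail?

No

Degrees: Dee:1, Jae:1, Ben:2, Cal:2, Fay:1, Pat:5, Ola:2, Hal:2, Quy:2, Rae:4, Leo:2
Odd-degree vertices: Dee, Jae, Fay, Pat (4 total).
An Eulerian trail requires 0 or 2 odd-degree vertices; here there are 4.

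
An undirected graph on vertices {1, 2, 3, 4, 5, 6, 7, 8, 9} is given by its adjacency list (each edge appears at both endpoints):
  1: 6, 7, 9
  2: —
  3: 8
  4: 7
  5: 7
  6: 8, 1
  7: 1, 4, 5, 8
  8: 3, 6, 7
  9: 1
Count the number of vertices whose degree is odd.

6

Degrees: 1:3, 2:0, 3:1, 4:1, 5:1, 6:2, 7:4, 8:3, 9:1
Odd-degree vertices: 1, 3, 4, 5, 8, 9.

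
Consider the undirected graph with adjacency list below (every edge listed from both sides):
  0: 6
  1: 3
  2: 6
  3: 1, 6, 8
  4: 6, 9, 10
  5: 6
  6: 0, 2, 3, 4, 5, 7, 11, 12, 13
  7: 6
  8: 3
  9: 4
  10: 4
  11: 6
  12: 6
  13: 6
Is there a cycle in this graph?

No

|V| = 14, |E| = 13, number of components = 1.
Since 13 = 14 - 1, the graph is a forest and contains no cycle.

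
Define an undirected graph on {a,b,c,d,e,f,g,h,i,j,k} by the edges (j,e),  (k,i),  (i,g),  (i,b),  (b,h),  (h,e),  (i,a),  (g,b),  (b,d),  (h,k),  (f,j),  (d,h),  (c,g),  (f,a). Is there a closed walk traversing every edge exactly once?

Degrees: a:2, b:4, c:1, d:2, e:2, f:2, g:3, h:4, i:4, j:2, k:2
Vertices with odd degree: c, g. An Eulerian circuit requires all degrees even.

No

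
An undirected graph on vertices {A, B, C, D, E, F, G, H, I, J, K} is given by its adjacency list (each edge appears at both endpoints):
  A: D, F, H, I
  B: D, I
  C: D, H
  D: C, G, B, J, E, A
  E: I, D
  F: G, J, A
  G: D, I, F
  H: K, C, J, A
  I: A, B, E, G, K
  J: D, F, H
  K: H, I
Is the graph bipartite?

Color {D, F, H, I} black and {A, B, C, E, G, J, K} white. No edge joins two same-colored vertices, so the graph is bipartite.

Yes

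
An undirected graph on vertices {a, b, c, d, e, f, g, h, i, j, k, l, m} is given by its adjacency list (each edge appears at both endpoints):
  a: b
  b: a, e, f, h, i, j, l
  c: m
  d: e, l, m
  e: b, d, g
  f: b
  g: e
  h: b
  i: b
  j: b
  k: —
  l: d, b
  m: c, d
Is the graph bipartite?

Color {b, c, d, g, k} black and {a, e, f, h, i, j, l, m} white. No edge joins two same-colored vertices, so the graph is bipartite.

Yes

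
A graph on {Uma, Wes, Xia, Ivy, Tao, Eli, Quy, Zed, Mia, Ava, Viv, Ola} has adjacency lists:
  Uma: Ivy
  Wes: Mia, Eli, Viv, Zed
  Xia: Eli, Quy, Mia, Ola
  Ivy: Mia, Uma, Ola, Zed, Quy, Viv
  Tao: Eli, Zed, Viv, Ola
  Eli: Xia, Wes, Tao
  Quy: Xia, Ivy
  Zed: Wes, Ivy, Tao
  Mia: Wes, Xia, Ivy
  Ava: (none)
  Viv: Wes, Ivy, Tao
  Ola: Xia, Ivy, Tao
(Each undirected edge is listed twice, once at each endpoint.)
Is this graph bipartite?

Yes

A valid 2-coloring puts {Wes, Xia, Ivy, Tao, Ava} on one side and {Uma, Eli, Quy, Zed, Mia, Viv, Ola} on the other; every edge crosses between the two sides.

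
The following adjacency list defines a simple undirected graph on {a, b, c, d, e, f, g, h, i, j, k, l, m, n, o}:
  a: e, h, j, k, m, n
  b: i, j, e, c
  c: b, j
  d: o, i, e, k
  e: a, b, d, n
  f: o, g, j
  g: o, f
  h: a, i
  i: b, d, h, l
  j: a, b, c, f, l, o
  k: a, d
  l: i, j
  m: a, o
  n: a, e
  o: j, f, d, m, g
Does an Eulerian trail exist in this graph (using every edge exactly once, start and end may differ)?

Degrees: a:6, b:4, c:2, d:4, e:4, f:3, g:2, h:2, i:4, j:6, k:2, l:2, m:2, n:2, o:5
Odd-degree vertices: f, o (2 total).
With 2 odd-degree vertices and all edges in one connected piece, an Eulerian trail exists (from f to o).

Yes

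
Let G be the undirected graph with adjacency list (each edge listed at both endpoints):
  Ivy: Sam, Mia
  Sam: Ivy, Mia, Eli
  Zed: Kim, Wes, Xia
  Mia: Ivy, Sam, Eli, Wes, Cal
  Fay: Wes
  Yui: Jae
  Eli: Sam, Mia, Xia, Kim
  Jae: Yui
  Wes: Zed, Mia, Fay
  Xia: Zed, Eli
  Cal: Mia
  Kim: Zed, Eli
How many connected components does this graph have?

2

Component: {Yui, Jae}
Component: {Ivy, Sam, Zed, Mia, Fay, Eli, Wes, Xia, Cal, Kim}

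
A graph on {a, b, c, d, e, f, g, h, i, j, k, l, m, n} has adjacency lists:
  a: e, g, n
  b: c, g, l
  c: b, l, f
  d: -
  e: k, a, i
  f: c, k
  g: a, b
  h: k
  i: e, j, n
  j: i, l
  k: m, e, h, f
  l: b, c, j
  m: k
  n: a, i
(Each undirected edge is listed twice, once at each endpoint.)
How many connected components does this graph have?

Component: {d}
Component: {a, b, c, e, f, g, h, i, j, k, l, m, n}

2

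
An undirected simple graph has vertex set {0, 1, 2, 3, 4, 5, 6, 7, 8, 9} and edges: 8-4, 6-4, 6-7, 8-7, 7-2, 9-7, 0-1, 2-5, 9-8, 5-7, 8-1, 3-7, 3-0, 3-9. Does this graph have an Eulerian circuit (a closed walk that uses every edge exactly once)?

No

Degrees: 0:2, 1:2, 2:2, 3:3, 4:2, 5:2, 6:2, 7:6, 8:4, 9:3
Vertices with odd degree: 3, 9. An Eulerian circuit requires all degrees even.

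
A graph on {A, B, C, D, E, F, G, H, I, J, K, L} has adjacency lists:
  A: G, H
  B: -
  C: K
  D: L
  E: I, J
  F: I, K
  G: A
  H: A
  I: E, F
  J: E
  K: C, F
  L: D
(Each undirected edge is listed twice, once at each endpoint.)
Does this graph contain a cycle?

The graph has 12 vertices, 8 edges, and 4 connected components.
A forest on 12 vertices with 4 components has exactly 8 edges, which matches — so no cycle.

No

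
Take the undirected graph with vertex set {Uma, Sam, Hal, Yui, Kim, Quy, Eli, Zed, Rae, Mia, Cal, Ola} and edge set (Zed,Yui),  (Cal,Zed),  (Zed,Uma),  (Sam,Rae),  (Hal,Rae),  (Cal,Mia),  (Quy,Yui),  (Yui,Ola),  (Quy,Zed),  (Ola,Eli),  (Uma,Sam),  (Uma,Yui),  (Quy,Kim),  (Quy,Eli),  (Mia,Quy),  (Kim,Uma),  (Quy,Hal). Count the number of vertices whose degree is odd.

0

Degrees: Uma:4, Sam:2, Hal:2, Yui:4, Kim:2, Quy:6, Eli:2, Zed:4, Rae:2, Mia:2, Cal:2, Ola:2
Odd-degree vertices: none.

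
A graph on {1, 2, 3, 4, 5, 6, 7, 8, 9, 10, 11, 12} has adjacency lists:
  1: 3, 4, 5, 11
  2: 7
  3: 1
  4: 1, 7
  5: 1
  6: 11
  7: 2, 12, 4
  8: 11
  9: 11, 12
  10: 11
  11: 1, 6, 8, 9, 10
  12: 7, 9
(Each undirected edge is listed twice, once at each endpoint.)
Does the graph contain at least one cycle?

Yes

The graph has 12 vertices, 12 edges, and 1 connected component.
Since 12 > 12 - 1, a cycle must exist; for instance 1-11-9-12-7-4-1.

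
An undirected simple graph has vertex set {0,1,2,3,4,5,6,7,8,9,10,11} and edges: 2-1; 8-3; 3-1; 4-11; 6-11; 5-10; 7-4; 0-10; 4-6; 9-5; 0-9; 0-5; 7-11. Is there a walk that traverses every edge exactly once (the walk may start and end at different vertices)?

Degrees: 0:3, 1:2, 2:1, 3:2, 4:3, 5:3, 6:2, 7:2, 8:1, 9:2, 10:2, 11:3
Odd-degree vertices: 0, 2, 4, 5, 8, 11 (6 total).
With 6 odd-degree vertices (more than two), no single trail can use every edge.

No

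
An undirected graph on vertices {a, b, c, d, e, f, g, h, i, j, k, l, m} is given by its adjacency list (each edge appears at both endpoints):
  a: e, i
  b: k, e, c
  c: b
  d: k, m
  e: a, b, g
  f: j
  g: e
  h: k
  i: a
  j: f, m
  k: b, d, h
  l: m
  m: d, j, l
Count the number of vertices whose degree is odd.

10

Degrees: a:2, b:3, c:1, d:2, e:3, f:1, g:1, h:1, i:1, j:2, k:3, l:1, m:3
Odd-degree vertices: b, c, e, f, g, h, i, k, l, m.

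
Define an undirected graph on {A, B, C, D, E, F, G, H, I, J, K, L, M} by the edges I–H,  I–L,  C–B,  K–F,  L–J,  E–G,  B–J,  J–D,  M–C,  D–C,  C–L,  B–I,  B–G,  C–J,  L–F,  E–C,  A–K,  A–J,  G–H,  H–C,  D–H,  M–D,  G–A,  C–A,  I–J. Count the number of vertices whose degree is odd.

0

Degrees: A:4, B:4, C:8, D:4, E:2, F:2, G:4, H:4, I:4, J:6, K:2, L:4, M:2
Odd-degree vertices: none.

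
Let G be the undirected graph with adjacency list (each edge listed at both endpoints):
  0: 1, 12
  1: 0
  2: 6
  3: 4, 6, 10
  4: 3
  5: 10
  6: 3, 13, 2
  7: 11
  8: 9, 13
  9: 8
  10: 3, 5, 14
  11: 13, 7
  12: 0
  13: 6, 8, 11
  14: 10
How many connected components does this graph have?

Component: {0, 1, 12}
Component: {2, 3, 4, 5, 6, 7, 8, 9, 10, 11, 13, 14}

2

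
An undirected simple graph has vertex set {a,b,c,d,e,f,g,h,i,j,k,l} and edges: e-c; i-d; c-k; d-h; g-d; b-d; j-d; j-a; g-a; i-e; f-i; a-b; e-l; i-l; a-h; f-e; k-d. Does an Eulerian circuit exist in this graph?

Yes

Degrees: a:4, b:2, c:2, d:6, e:4, f:2, g:2, h:2, i:4, j:2, k:2, l:2
Every vertex has even degree and the edges form a single connected piece, so an Eulerian circuit exists.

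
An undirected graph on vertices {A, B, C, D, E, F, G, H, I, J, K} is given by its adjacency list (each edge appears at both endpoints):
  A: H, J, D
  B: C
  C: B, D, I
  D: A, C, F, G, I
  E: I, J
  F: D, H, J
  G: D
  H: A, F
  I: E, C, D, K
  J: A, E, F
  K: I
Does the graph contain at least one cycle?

The graph has 11 vertices, 14 edges, and 1 connected component.
One cycle is A-D-I-E-J-A.

Yes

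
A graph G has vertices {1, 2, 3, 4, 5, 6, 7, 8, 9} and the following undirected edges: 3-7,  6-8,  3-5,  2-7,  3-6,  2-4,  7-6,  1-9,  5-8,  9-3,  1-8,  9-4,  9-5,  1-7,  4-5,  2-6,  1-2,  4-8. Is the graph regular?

Degrees: 1:4, 2:4, 3:4, 4:4, 5:4, 6:4, 7:4, 8:4, 9:4
Every vertex has degree 4, so the graph is 4-regular.

Yes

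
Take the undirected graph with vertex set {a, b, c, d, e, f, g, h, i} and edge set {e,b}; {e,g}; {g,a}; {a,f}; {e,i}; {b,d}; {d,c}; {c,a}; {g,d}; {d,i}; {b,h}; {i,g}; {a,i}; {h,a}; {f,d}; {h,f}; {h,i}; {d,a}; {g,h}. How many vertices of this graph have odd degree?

6

Degrees: a:6, b:3, c:2, d:6, e:3, f:3, g:5, h:5, i:5
Odd-degree vertices: b, e, f, g, h, i.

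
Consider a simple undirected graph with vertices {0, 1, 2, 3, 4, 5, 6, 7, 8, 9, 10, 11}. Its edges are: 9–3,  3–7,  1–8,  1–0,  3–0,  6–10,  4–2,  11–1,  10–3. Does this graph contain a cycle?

No

The graph has 12 vertices, 9 edges, and 3 connected components.
A forest on 12 vertices with 3 components has exactly 9 edges, which matches — so no cycle.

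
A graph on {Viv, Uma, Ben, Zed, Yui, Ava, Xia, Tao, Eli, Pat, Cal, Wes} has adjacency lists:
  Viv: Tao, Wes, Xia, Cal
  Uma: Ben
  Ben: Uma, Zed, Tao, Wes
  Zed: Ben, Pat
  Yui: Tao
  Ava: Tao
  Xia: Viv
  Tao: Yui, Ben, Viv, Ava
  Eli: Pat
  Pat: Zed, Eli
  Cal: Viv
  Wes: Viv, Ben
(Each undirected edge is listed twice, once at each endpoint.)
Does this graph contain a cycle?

Yes

The graph has 12 vertices, 12 edges, and 1 connected component.
One cycle is Viv-Wes-Ben-Tao-Viv.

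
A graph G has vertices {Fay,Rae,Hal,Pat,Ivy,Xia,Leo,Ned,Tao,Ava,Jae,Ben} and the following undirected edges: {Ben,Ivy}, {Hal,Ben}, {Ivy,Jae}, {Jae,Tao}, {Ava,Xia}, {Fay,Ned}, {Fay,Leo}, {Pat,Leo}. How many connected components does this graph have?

Component: {Rae}
Component: {Xia, Ava}
Component: {Fay, Pat, Leo, Ned}
Component: {Hal, Ivy, Tao, Jae, Ben}

4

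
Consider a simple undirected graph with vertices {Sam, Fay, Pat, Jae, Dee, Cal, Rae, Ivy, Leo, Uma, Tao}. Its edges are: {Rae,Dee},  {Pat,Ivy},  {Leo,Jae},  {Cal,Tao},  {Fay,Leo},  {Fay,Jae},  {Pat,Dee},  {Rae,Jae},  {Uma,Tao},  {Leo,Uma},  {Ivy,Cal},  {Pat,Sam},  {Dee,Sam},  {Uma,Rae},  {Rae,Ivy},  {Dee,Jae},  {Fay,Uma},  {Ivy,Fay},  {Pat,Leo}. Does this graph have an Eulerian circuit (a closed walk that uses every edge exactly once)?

Yes

Degrees: Sam:2, Fay:4, Pat:4, Jae:4, Dee:4, Cal:2, Rae:4, Ivy:4, Leo:4, Uma:4, Tao:2
Every vertex has even degree and the edges form a single connected piece, so an Eulerian circuit exists.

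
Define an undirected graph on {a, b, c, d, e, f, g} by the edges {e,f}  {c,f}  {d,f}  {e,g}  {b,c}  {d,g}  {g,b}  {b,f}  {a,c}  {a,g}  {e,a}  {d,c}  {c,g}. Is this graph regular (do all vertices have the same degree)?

No

Degrees: a:3, b:3, c:5, d:3, e:3, f:4, g:5
Degrees are not all equal (e.g. deg(a)=3 but deg(c)=5); not regular.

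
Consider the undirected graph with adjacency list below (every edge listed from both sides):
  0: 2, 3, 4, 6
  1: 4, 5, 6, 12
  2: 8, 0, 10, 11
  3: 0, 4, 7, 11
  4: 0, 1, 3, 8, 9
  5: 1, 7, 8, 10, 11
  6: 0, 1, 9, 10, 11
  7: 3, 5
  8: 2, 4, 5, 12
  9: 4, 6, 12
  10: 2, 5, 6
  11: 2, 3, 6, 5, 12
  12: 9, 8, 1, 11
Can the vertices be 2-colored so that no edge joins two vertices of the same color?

No

The cycle 4-0-3-4 has length 3, which is odd, so the graph is not bipartite.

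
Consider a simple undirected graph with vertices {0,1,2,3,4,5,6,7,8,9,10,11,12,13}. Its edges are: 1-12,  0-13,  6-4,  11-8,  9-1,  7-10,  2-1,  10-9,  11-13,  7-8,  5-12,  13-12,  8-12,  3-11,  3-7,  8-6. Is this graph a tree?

The graph has 14 vertices and 16 edges.
A tree on 14 vertices has exactly 13 edges; this graph has 16, so it contains a cycle and is not a tree.

No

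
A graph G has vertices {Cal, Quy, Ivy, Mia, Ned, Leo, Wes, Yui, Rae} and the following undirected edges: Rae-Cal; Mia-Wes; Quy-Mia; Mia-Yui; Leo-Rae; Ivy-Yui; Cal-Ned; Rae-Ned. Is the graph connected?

Component: {Cal, Ned, Leo, Rae}
Component: {Quy, Ivy, Mia, Wes, Yui}
There are 2 separate components, so the graph is not connected.

No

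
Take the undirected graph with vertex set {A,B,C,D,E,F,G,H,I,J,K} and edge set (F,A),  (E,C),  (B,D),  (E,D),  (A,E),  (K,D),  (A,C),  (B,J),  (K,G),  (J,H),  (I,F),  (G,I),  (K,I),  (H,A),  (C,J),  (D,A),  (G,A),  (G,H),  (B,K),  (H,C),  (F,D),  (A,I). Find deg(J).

3

Neighbors of J: B, C, H.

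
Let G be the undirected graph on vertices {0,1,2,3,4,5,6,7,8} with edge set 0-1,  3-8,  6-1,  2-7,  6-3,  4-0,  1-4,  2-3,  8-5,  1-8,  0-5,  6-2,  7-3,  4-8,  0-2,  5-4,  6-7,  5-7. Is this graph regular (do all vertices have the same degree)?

Yes

Degrees: 0:4, 1:4, 2:4, 3:4, 4:4, 5:4, 6:4, 7:4, 8:4
Every vertex has degree 4, so the graph is 4-regular.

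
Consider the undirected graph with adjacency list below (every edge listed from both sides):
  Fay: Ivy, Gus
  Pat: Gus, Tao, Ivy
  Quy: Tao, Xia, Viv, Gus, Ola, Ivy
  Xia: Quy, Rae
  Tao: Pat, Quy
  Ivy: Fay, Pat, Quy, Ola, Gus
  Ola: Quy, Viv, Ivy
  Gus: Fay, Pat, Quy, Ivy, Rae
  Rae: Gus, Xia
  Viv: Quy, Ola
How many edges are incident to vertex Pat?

Neighbors of Pat: Tao, Ivy, Gus.

3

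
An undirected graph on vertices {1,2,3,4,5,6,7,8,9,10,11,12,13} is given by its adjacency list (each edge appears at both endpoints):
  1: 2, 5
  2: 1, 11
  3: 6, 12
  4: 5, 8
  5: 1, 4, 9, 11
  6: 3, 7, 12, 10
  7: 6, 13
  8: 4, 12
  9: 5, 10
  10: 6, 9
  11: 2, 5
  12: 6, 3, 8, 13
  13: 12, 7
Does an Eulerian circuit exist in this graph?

Yes

Degrees: 1:2, 2:2, 3:2, 4:2, 5:4, 6:4, 7:2, 8:2, 9:2, 10:2, 11:2, 12:4, 13:2
Every vertex has even degree and the edges form a single connected piece, so an Eulerian circuit exists.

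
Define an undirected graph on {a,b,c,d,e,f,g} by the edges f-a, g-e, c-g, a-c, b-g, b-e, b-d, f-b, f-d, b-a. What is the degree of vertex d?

Neighbors of d: b, f.

2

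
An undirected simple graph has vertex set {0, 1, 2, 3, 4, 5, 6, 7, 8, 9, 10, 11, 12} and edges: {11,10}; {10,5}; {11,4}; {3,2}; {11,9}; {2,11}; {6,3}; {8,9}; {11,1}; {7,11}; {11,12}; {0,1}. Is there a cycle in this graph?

|V| = 13, |E| = 12, number of components = 1.
A forest on 13 vertices with 1 component has exactly 12 edges, which matches — so no cycle.

No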